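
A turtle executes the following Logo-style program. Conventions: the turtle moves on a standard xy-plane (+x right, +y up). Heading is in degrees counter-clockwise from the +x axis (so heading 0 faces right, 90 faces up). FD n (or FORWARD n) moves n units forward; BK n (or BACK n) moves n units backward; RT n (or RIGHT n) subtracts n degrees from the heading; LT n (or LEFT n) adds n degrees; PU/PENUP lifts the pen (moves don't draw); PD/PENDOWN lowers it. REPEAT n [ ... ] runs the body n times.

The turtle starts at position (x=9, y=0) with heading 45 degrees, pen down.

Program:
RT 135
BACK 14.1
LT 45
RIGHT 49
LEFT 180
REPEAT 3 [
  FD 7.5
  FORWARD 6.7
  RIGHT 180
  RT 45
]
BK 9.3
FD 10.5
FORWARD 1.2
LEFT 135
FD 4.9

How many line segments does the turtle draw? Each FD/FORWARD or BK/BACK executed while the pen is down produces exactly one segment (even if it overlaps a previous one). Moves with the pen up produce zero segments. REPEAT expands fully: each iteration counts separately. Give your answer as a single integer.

Answer: 11

Derivation:
Executing turtle program step by step:
Start: pos=(9,0), heading=45, pen down
RT 135: heading 45 -> 270
BK 14.1: (9,0) -> (9,14.1) [heading=270, draw]
LT 45: heading 270 -> 315
RT 49: heading 315 -> 266
LT 180: heading 266 -> 86
REPEAT 3 [
  -- iteration 1/3 --
  FD 7.5: (9,14.1) -> (9.523,21.582) [heading=86, draw]
  FD 6.7: (9.523,21.582) -> (9.991,28.265) [heading=86, draw]
  RT 180: heading 86 -> 266
  RT 45: heading 266 -> 221
  -- iteration 2/3 --
  FD 7.5: (9.991,28.265) -> (4.33,23.345) [heading=221, draw]
  FD 6.7: (4.33,23.345) -> (-0.726,18.949) [heading=221, draw]
  RT 180: heading 221 -> 41
  RT 45: heading 41 -> 356
  -- iteration 3/3 --
  FD 7.5: (-0.726,18.949) -> (6.755,18.426) [heading=356, draw]
  FD 6.7: (6.755,18.426) -> (13.439,17.959) [heading=356, draw]
  RT 180: heading 356 -> 176
  RT 45: heading 176 -> 131
]
BK 9.3: (13.439,17.959) -> (19.54,10.94) [heading=131, draw]
FD 10.5: (19.54,10.94) -> (12.652,18.864) [heading=131, draw]
FD 1.2: (12.652,18.864) -> (11.865,19.77) [heading=131, draw]
LT 135: heading 131 -> 266
FD 4.9: (11.865,19.77) -> (11.523,14.882) [heading=266, draw]
Final: pos=(11.523,14.882), heading=266, 11 segment(s) drawn
Segments drawn: 11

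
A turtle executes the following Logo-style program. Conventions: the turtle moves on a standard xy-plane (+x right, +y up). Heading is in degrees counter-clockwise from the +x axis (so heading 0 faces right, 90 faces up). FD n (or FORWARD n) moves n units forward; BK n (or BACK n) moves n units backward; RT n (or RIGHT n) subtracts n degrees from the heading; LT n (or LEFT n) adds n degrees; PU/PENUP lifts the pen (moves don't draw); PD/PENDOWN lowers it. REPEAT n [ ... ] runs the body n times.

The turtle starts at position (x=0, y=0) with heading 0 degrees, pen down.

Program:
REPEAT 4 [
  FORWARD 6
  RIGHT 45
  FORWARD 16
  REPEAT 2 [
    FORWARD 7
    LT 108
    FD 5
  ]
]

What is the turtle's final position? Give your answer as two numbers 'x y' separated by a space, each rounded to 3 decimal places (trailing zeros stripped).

Answer: 3.091 6.517

Derivation:
Executing turtle program step by step:
Start: pos=(0,0), heading=0, pen down
REPEAT 4 [
  -- iteration 1/4 --
  FD 6: (0,0) -> (6,0) [heading=0, draw]
  RT 45: heading 0 -> 315
  FD 16: (6,0) -> (17.314,-11.314) [heading=315, draw]
  REPEAT 2 [
    -- iteration 1/2 --
    FD 7: (17.314,-11.314) -> (22.263,-16.263) [heading=315, draw]
    LT 108: heading 315 -> 63
    FD 5: (22.263,-16.263) -> (24.533,-11.808) [heading=63, draw]
    -- iteration 2/2 --
    FD 7: (24.533,-11.808) -> (27.711,-5.571) [heading=63, draw]
    LT 108: heading 63 -> 171
    FD 5: (27.711,-5.571) -> (22.773,-4.789) [heading=171, draw]
  ]
  -- iteration 2/4 --
  FD 6: (22.773,-4.789) -> (16.847,-3.851) [heading=171, draw]
  RT 45: heading 171 -> 126
  FD 16: (16.847,-3.851) -> (7.442,9.094) [heading=126, draw]
  REPEAT 2 [
    -- iteration 1/2 --
    FD 7: (7.442,9.094) -> (3.328,14.757) [heading=126, draw]
    LT 108: heading 126 -> 234
    FD 5: (3.328,14.757) -> (0.389,10.712) [heading=234, draw]
    -- iteration 2/2 --
    FD 7: (0.389,10.712) -> (-3.726,5.049) [heading=234, draw]
    LT 108: heading 234 -> 342
    FD 5: (-3.726,5.049) -> (1.03,3.504) [heading=342, draw]
  ]
  -- iteration 3/4 --
  FD 6: (1.03,3.504) -> (6.736,1.649) [heading=342, draw]
  RT 45: heading 342 -> 297
  FD 16: (6.736,1.649) -> (14,-12.607) [heading=297, draw]
  REPEAT 2 [
    -- iteration 1/2 --
    FD 7: (14,-12.607) -> (17.178,-18.844) [heading=297, draw]
    LT 108: heading 297 -> 45
    FD 5: (17.178,-18.844) -> (20.713,-15.308) [heading=45, draw]
    -- iteration 2/2 --
    FD 7: (20.713,-15.308) -> (25.663,-10.358) [heading=45, draw]
    LT 108: heading 45 -> 153
    FD 5: (25.663,-10.358) -> (21.208,-8.089) [heading=153, draw]
  ]
  -- iteration 4/4 --
  FD 6: (21.208,-8.089) -> (15.862,-5.365) [heading=153, draw]
  RT 45: heading 153 -> 108
  FD 16: (15.862,-5.365) -> (10.918,9.852) [heading=108, draw]
  REPEAT 2 [
    -- iteration 1/2 --
    FD 7: (10.918,9.852) -> (8.755,16.51) [heading=108, draw]
    LT 108: heading 108 -> 216
    FD 5: (8.755,16.51) -> (4.709,13.571) [heading=216, draw]
    -- iteration 2/2 --
    FD 7: (4.709,13.571) -> (-0.954,9.456) [heading=216, draw]
    LT 108: heading 216 -> 324
    FD 5: (-0.954,9.456) -> (3.091,6.517) [heading=324, draw]
  ]
]
Final: pos=(3.091,6.517), heading=324, 24 segment(s) drawn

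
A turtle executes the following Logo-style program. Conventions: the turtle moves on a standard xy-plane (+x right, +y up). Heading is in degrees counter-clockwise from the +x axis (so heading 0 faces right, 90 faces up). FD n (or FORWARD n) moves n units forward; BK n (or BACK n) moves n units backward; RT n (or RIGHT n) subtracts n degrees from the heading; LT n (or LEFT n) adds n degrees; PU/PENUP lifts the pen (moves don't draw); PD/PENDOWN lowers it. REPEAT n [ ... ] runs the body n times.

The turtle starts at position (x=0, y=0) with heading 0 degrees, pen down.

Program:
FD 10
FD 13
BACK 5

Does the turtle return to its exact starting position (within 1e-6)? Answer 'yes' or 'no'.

Executing turtle program step by step:
Start: pos=(0,0), heading=0, pen down
FD 10: (0,0) -> (10,0) [heading=0, draw]
FD 13: (10,0) -> (23,0) [heading=0, draw]
BK 5: (23,0) -> (18,0) [heading=0, draw]
Final: pos=(18,0), heading=0, 3 segment(s) drawn

Start position: (0, 0)
Final position: (18, 0)
Distance = 18; >= 1e-6 -> NOT closed

Answer: no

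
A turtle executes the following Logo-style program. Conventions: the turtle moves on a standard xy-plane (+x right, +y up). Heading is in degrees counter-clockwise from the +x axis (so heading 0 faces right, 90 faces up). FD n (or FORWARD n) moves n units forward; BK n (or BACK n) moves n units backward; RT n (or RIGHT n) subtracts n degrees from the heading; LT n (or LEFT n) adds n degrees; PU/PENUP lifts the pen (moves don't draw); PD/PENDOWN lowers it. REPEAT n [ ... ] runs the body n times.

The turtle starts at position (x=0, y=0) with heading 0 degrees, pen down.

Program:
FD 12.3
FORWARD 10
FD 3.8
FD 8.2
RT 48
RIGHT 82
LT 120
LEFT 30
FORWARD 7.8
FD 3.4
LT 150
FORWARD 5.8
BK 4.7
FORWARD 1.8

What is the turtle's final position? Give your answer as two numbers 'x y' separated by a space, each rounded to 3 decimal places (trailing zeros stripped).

Executing turtle program step by step:
Start: pos=(0,0), heading=0, pen down
FD 12.3: (0,0) -> (12.3,0) [heading=0, draw]
FD 10: (12.3,0) -> (22.3,0) [heading=0, draw]
FD 3.8: (22.3,0) -> (26.1,0) [heading=0, draw]
FD 8.2: (26.1,0) -> (34.3,0) [heading=0, draw]
RT 48: heading 0 -> 312
RT 82: heading 312 -> 230
LT 120: heading 230 -> 350
LT 30: heading 350 -> 20
FD 7.8: (34.3,0) -> (41.63,2.668) [heading=20, draw]
FD 3.4: (41.63,2.668) -> (44.825,3.831) [heading=20, draw]
LT 150: heading 20 -> 170
FD 5.8: (44.825,3.831) -> (39.113,4.838) [heading=170, draw]
BK 4.7: (39.113,4.838) -> (43.741,4.022) [heading=170, draw]
FD 1.8: (43.741,4.022) -> (41.969,4.334) [heading=170, draw]
Final: pos=(41.969,4.334), heading=170, 9 segment(s) drawn

Answer: 41.969 4.334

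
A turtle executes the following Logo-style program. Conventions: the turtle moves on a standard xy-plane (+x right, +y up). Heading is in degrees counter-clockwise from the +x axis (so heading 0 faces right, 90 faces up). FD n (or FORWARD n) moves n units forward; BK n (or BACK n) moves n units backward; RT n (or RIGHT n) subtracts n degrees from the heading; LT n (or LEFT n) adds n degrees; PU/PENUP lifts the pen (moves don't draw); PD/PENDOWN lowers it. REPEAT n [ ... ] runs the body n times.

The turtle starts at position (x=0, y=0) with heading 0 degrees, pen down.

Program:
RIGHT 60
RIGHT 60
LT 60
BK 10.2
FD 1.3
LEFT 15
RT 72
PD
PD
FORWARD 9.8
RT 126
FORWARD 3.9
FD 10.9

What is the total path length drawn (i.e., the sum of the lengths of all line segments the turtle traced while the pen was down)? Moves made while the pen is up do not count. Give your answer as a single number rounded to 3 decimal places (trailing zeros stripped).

Answer: 36.1

Derivation:
Executing turtle program step by step:
Start: pos=(0,0), heading=0, pen down
RT 60: heading 0 -> 300
RT 60: heading 300 -> 240
LT 60: heading 240 -> 300
BK 10.2: (0,0) -> (-5.1,8.833) [heading=300, draw]
FD 1.3: (-5.1,8.833) -> (-4.45,7.708) [heading=300, draw]
LT 15: heading 300 -> 315
RT 72: heading 315 -> 243
PD: pen down
PD: pen down
FD 9.8: (-4.45,7.708) -> (-8.899,-1.024) [heading=243, draw]
RT 126: heading 243 -> 117
FD 3.9: (-8.899,-1.024) -> (-10.67,2.451) [heading=117, draw]
FD 10.9: (-10.67,2.451) -> (-15.618,12.163) [heading=117, draw]
Final: pos=(-15.618,12.163), heading=117, 5 segment(s) drawn

Segment lengths:
  seg 1: (0,0) -> (-5.1,8.833), length = 10.2
  seg 2: (-5.1,8.833) -> (-4.45,7.708), length = 1.3
  seg 3: (-4.45,7.708) -> (-8.899,-1.024), length = 9.8
  seg 4: (-8.899,-1.024) -> (-10.67,2.451), length = 3.9
  seg 5: (-10.67,2.451) -> (-15.618,12.163), length = 10.9
Total = 36.1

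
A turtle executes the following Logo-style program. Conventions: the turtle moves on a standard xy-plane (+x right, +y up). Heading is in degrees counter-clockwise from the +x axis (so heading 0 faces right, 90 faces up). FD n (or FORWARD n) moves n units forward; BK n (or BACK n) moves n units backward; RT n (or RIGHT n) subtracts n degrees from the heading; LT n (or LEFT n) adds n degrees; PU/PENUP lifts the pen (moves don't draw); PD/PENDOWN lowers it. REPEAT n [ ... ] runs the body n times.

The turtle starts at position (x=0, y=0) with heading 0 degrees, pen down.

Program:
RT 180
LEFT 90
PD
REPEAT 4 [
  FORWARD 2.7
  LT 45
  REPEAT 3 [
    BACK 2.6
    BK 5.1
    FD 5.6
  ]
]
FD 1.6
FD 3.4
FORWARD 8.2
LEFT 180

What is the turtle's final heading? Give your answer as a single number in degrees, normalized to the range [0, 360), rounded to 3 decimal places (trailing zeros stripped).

Answer: 270

Derivation:
Executing turtle program step by step:
Start: pos=(0,0), heading=0, pen down
RT 180: heading 0 -> 180
LT 90: heading 180 -> 270
PD: pen down
REPEAT 4 [
  -- iteration 1/4 --
  FD 2.7: (0,0) -> (0,-2.7) [heading=270, draw]
  LT 45: heading 270 -> 315
  REPEAT 3 [
    -- iteration 1/3 --
    BK 2.6: (0,-2.7) -> (-1.838,-0.862) [heading=315, draw]
    BK 5.1: (-1.838,-0.862) -> (-5.445,2.745) [heading=315, draw]
    FD 5.6: (-5.445,2.745) -> (-1.485,-1.215) [heading=315, draw]
    -- iteration 2/3 --
    BK 2.6: (-1.485,-1.215) -> (-3.323,0.623) [heading=315, draw]
    BK 5.1: (-3.323,0.623) -> (-6.93,4.23) [heading=315, draw]
    FD 5.6: (-6.93,4.23) -> (-2.97,0.27) [heading=315, draw]
    -- iteration 3/3 --
    BK 2.6: (-2.97,0.27) -> (-4.808,2.108) [heading=315, draw]
    BK 5.1: (-4.808,2.108) -> (-8.415,5.715) [heading=315, draw]
    FD 5.6: (-8.415,5.715) -> (-4.455,1.755) [heading=315, draw]
  ]
  -- iteration 2/4 --
  FD 2.7: (-4.455,1.755) -> (-2.546,-0.154) [heading=315, draw]
  LT 45: heading 315 -> 0
  REPEAT 3 [
    -- iteration 1/3 --
    BK 2.6: (-2.546,-0.154) -> (-5.146,-0.154) [heading=0, draw]
    BK 5.1: (-5.146,-0.154) -> (-10.246,-0.154) [heading=0, draw]
    FD 5.6: (-10.246,-0.154) -> (-4.646,-0.154) [heading=0, draw]
    -- iteration 2/3 --
    BK 2.6: (-4.646,-0.154) -> (-7.246,-0.154) [heading=0, draw]
    BK 5.1: (-7.246,-0.154) -> (-12.346,-0.154) [heading=0, draw]
    FD 5.6: (-12.346,-0.154) -> (-6.746,-0.154) [heading=0, draw]
    -- iteration 3/3 --
    BK 2.6: (-6.746,-0.154) -> (-9.346,-0.154) [heading=0, draw]
    BK 5.1: (-9.346,-0.154) -> (-14.446,-0.154) [heading=0, draw]
    FD 5.6: (-14.446,-0.154) -> (-8.846,-0.154) [heading=0, draw]
  ]
  -- iteration 3/4 --
  FD 2.7: (-8.846,-0.154) -> (-6.146,-0.154) [heading=0, draw]
  LT 45: heading 0 -> 45
  REPEAT 3 [
    -- iteration 1/3 --
    BK 2.6: (-6.146,-0.154) -> (-7.984,-1.993) [heading=45, draw]
    BK 5.1: (-7.984,-1.993) -> (-11.59,-5.599) [heading=45, draw]
    FD 5.6: (-11.59,-5.599) -> (-7.631,-1.639) [heading=45, draw]
    -- iteration 2/3 --
    BK 2.6: (-7.631,-1.639) -> (-9.469,-3.478) [heading=45, draw]
    BK 5.1: (-9.469,-3.478) -> (-13.075,-7.084) [heading=45, draw]
    FD 5.6: (-13.075,-7.084) -> (-9.115,-3.124) [heading=45, draw]
    -- iteration 3/3 --
    BK 2.6: (-9.115,-3.124) -> (-10.954,-4.963) [heading=45, draw]
    BK 5.1: (-10.954,-4.963) -> (-14.56,-8.569) [heading=45, draw]
    FD 5.6: (-14.56,-8.569) -> (-10.6,-4.609) [heading=45, draw]
  ]
  -- iteration 4/4 --
  FD 2.7: (-10.6,-4.609) -> (-8.691,-2.7) [heading=45, draw]
  LT 45: heading 45 -> 90
  REPEAT 3 [
    -- iteration 1/3 --
    BK 2.6: (-8.691,-2.7) -> (-8.691,-5.3) [heading=90, draw]
    BK 5.1: (-8.691,-5.3) -> (-8.691,-10.4) [heading=90, draw]
    FD 5.6: (-8.691,-10.4) -> (-8.691,-4.8) [heading=90, draw]
    -- iteration 2/3 --
    BK 2.6: (-8.691,-4.8) -> (-8.691,-7.4) [heading=90, draw]
    BK 5.1: (-8.691,-7.4) -> (-8.691,-12.5) [heading=90, draw]
    FD 5.6: (-8.691,-12.5) -> (-8.691,-6.9) [heading=90, draw]
    -- iteration 3/3 --
    BK 2.6: (-8.691,-6.9) -> (-8.691,-9.5) [heading=90, draw]
    BK 5.1: (-8.691,-9.5) -> (-8.691,-14.6) [heading=90, draw]
    FD 5.6: (-8.691,-14.6) -> (-8.691,-9) [heading=90, draw]
  ]
]
FD 1.6: (-8.691,-9) -> (-8.691,-7.4) [heading=90, draw]
FD 3.4: (-8.691,-7.4) -> (-8.691,-4) [heading=90, draw]
FD 8.2: (-8.691,-4) -> (-8.691,4.2) [heading=90, draw]
LT 180: heading 90 -> 270
Final: pos=(-8.691,4.2), heading=270, 43 segment(s) drawn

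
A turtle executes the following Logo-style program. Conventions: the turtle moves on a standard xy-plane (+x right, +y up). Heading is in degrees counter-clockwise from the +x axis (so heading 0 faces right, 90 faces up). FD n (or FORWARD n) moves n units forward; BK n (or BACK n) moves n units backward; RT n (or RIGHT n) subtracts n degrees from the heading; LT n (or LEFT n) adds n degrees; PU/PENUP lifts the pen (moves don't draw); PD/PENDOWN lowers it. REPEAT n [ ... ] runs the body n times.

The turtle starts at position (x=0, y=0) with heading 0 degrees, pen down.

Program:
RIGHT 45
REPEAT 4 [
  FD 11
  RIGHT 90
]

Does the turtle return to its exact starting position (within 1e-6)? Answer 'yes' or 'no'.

Executing turtle program step by step:
Start: pos=(0,0), heading=0, pen down
RT 45: heading 0 -> 315
REPEAT 4 [
  -- iteration 1/4 --
  FD 11: (0,0) -> (7.778,-7.778) [heading=315, draw]
  RT 90: heading 315 -> 225
  -- iteration 2/4 --
  FD 11: (7.778,-7.778) -> (0,-15.556) [heading=225, draw]
  RT 90: heading 225 -> 135
  -- iteration 3/4 --
  FD 11: (0,-15.556) -> (-7.778,-7.778) [heading=135, draw]
  RT 90: heading 135 -> 45
  -- iteration 4/4 --
  FD 11: (-7.778,-7.778) -> (0,0) [heading=45, draw]
  RT 90: heading 45 -> 315
]
Final: pos=(0,0), heading=315, 4 segment(s) drawn

Start position: (0, 0)
Final position: (0, 0)
Distance = 0; < 1e-6 -> CLOSED

Answer: yes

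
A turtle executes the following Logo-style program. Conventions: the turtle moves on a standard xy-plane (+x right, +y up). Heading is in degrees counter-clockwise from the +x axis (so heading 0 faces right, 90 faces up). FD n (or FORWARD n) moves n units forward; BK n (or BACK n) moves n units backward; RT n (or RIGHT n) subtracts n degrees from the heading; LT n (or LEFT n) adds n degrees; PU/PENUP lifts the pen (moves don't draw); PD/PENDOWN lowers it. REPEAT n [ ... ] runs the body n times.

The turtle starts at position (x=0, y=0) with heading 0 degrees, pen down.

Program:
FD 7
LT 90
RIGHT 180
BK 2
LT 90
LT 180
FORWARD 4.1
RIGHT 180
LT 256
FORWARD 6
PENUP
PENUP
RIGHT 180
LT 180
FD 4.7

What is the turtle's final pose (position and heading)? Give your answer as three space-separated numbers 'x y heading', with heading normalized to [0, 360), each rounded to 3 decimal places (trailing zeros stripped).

Executing turtle program step by step:
Start: pos=(0,0), heading=0, pen down
FD 7: (0,0) -> (7,0) [heading=0, draw]
LT 90: heading 0 -> 90
RT 180: heading 90 -> 270
BK 2: (7,0) -> (7,2) [heading=270, draw]
LT 90: heading 270 -> 0
LT 180: heading 0 -> 180
FD 4.1: (7,2) -> (2.9,2) [heading=180, draw]
RT 180: heading 180 -> 0
LT 256: heading 0 -> 256
FD 6: (2.9,2) -> (1.448,-3.822) [heading=256, draw]
PU: pen up
PU: pen up
RT 180: heading 256 -> 76
LT 180: heading 76 -> 256
FD 4.7: (1.448,-3.822) -> (0.311,-8.382) [heading=256, move]
Final: pos=(0.311,-8.382), heading=256, 4 segment(s) drawn

Answer: 0.311 -8.382 256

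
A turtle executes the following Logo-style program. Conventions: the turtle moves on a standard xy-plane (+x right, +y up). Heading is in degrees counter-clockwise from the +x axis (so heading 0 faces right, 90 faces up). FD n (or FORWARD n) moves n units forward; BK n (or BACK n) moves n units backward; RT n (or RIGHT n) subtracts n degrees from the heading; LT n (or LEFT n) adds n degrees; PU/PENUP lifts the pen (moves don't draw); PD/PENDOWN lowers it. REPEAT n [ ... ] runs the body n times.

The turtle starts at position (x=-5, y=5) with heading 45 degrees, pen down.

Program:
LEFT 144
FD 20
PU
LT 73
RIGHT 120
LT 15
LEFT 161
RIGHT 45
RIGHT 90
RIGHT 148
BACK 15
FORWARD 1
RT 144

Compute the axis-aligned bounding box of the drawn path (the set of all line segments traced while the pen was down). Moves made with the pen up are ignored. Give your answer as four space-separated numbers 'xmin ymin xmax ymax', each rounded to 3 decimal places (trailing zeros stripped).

Answer: -24.754 1.871 -5 5

Derivation:
Executing turtle program step by step:
Start: pos=(-5,5), heading=45, pen down
LT 144: heading 45 -> 189
FD 20: (-5,5) -> (-24.754,1.871) [heading=189, draw]
PU: pen up
LT 73: heading 189 -> 262
RT 120: heading 262 -> 142
LT 15: heading 142 -> 157
LT 161: heading 157 -> 318
RT 45: heading 318 -> 273
RT 90: heading 273 -> 183
RT 148: heading 183 -> 35
BK 15: (-24.754,1.871) -> (-37.041,-6.732) [heading=35, move]
FD 1: (-37.041,-6.732) -> (-36.222,-6.159) [heading=35, move]
RT 144: heading 35 -> 251
Final: pos=(-36.222,-6.159), heading=251, 1 segment(s) drawn

Segment endpoints: x in {-24.754, -5}, y in {1.871, 5}
xmin=-24.754, ymin=1.871, xmax=-5, ymax=5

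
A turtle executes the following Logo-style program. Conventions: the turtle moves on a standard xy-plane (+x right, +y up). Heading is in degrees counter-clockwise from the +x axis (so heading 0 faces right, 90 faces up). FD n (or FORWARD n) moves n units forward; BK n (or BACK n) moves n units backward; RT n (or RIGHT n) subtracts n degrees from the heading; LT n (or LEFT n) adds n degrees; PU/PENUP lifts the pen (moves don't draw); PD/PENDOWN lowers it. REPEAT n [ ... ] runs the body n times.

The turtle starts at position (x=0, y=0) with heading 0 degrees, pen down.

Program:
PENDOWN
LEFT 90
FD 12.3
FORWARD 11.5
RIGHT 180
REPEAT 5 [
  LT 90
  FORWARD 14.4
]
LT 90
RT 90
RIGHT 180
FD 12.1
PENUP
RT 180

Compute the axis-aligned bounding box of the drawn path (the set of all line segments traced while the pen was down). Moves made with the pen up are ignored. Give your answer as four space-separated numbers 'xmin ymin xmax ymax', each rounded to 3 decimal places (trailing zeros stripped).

Answer: 0 0 14.4 38.2

Derivation:
Executing turtle program step by step:
Start: pos=(0,0), heading=0, pen down
PD: pen down
LT 90: heading 0 -> 90
FD 12.3: (0,0) -> (0,12.3) [heading=90, draw]
FD 11.5: (0,12.3) -> (0,23.8) [heading=90, draw]
RT 180: heading 90 -> 270
REPEAT 5 [
  -- iteration 1/5 --
  LT 90: heading 270 -> 0
  FD 14.4: (0,23.8) -> (14.4,23.8) [heading=0, draw]
  -- iteration 2/5 --
  LT 90: heading 0 -> 90
  FD 14.4: (14.4,23.8) -> (14.4,38.2) [heading=90, draw]
  -- iteration 3/5 --
  LT 90: heading 90 -> 180
  FD 14.4: (14.4,38.2) -> (0,38.2) [heading=180, draw]
  -- iteration 4/5 --
  LT 90: heading 180 -> 270
  FD 14.4: (0,38.2) -> (0,23.8) [heading=270, draw]
  -- iteration 5/5 --
  LT 90: heading 270 -> 0
  FD 14.4: (0,23.8) -> (14.4,23.8) [heading=0, draw]
]
LT 90: heading 0 -> 90
RT 90: heading 90 -> 0
RT 180: heading 0 -> 180
FD 12.1: (14.4,23.8) -> (2.3,23.8) [heading=180, draw]
PU: pen up
RT 180: heading 180 -> 0
Final: pos=(2.3,23.8), heading=0, 8 segment(s) drawn

Segment endpoints: x in {0, 0, 0, 0, 0, 2.3, 14.4, 14.4}, y in {0, 12.3, 23.8, 23.8, 38.2}
xmin=0, ymin=0, xmax=14.4, ymax=38.2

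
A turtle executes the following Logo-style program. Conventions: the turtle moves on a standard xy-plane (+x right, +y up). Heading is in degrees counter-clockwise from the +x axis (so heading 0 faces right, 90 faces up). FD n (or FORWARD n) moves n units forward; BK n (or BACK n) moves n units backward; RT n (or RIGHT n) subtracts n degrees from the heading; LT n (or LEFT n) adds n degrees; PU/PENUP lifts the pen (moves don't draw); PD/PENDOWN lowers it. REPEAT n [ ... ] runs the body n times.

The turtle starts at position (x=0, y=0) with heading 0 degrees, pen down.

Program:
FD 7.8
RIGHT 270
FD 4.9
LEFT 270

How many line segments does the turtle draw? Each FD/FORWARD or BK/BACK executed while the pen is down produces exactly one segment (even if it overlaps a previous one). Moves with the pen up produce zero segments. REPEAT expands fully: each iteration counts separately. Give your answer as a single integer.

Executing turtle program step by step:
Start: pos=(0,0), heading=0, pen down
FD 7.8: (0,0) -> (7.8,0) [heading=0, draw]
RT 270: heading 0 -> 90
FD 4.9: (7.8,0) -> (7.8,4.9) [heading=90, draw]
LT 270: heading 90 -> 0
Final: pos=(7.8,4.9), heading=0, 2 segment(s) drawn
Segments drawn: 2

Answer: 2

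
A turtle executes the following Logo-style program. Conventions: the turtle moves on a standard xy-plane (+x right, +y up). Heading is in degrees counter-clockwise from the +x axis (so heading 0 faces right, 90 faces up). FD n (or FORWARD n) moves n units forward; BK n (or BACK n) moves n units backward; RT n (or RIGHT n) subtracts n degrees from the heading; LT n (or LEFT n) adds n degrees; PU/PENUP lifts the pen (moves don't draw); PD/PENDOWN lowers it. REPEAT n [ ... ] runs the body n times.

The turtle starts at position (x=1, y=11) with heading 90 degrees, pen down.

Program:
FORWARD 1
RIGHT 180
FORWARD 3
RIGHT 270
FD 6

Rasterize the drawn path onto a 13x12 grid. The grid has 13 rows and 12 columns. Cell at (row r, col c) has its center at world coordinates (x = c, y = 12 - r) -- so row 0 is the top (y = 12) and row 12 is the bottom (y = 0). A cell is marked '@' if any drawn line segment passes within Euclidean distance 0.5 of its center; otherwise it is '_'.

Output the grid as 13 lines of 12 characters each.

Segment 0: (1,11) -> (1,12)
Segment 1: (1,12) -> (1,9)
Segment 2: (1,9) -> (7,9)

Answer: _@__________
_@__________
_@__________
_@@@@@@@____
____________
____________
____________
____________
____________
____________
____________
____________
____________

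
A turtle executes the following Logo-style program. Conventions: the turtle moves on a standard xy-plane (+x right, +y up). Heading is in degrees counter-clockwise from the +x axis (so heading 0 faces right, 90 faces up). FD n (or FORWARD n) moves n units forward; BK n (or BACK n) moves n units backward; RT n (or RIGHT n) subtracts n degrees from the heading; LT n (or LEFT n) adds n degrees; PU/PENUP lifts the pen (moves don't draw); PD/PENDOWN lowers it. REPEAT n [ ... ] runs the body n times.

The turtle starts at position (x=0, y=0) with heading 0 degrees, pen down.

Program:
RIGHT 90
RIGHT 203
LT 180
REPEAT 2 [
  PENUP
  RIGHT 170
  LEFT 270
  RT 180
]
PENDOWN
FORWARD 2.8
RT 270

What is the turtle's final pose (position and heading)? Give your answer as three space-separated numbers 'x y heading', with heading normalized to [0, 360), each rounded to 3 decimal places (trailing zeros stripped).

Executing turtle program step by step:
Start: pos=(0,0), heading=0, pen down
RT 90: heading 0 -> 270
RT 203: heading 270 -> 67
LT 180: heading 67 -> 247
REPEAT 2 [
  -- iteration 1/2 --
  PU: pen up
  RT 170: heading 247 -> 77
  LT 270: heading 77 -> 347
  RT 180: heading 347 -> 167
  -- iteration 2/2 --
  PU: pen up
  RT 170: heading 167 -> 357
  LT 270: heading 357 -> 267
  RT 180: heading 267 -> 87
]
PD: pen down
FD 2.8: (0,0) -> (0.147,2.796) [heading=87, draw]
RT 270: heading 87 -> 177
Final: pos=(0.147,2.796), heading=177, 1 segment(s) drawn

Answer: 0.147 2.796 177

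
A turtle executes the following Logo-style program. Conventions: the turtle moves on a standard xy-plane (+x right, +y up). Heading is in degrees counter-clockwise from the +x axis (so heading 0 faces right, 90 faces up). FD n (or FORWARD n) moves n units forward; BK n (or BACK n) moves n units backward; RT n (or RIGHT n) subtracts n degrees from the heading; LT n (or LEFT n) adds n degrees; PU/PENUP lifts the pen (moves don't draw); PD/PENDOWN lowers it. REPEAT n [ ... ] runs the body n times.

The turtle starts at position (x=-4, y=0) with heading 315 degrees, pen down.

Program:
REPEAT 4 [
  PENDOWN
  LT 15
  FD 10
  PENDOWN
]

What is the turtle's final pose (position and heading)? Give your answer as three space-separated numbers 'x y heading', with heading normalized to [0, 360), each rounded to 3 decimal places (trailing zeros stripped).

Executing turtle program step by step:
Start: pos=(-4,0), heading=315, pen down
REPEAT 4 [
  -- iteration 1/4 --
  PD: pen down
  LT 15: heading 315 -> 330
  FD 10: (-4,0) -> (4.66,-5) [heading=330, draw]
  PD: pen down
  -- iteration 2/4 --
  PD: pen down
  LT 15: heading 330 -> 345
  FD 10: (4.66,-5) -> (14.32,-7.588) [heading=345, draw]
  PD: pen down
  -- iteration 3/4 --
  PD: pen down
  LT 15: heading 345 -> 0
  FD 10: (14.32,-7.588) -> (24.32,-7.588) [heading=0, draw]
  PD: pen down
  -- iteration 4/4 --
  PD: pen down
  LT 15: heading 0 -> 15
  FD 10: (24.32,-7.588) -> (33.979,-5) [heading=15, draw]
  PD: pen down
]
Final: pos=(33.979,-5), heading=15, 4 segment(s) drawn

Answer: 33.979 -5 15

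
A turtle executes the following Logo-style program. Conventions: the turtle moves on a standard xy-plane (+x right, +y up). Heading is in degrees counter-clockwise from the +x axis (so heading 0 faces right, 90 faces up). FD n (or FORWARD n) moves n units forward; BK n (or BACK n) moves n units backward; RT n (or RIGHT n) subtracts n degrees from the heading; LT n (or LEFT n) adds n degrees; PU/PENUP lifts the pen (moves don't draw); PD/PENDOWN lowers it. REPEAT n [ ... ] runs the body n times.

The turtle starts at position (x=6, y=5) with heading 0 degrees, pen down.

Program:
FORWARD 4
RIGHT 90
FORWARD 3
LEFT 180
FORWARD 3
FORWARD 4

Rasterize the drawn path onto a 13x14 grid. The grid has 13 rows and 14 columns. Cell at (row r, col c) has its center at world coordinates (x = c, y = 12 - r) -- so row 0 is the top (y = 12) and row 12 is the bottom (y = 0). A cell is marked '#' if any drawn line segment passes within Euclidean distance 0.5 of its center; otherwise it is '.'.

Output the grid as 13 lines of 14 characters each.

Segment 0: (6,5) -> (10,5)
Segment 1: (10,5) -> (10,2)
Segment 2: (10,2) -> (10,5)
Segment 3: (10,5) -> (10,9)

Answer: ..............
..............
..............
..........#...
..........#...
..........#...
..........#...
......#####...
..........#...
..........#...
..........#...
..............
..............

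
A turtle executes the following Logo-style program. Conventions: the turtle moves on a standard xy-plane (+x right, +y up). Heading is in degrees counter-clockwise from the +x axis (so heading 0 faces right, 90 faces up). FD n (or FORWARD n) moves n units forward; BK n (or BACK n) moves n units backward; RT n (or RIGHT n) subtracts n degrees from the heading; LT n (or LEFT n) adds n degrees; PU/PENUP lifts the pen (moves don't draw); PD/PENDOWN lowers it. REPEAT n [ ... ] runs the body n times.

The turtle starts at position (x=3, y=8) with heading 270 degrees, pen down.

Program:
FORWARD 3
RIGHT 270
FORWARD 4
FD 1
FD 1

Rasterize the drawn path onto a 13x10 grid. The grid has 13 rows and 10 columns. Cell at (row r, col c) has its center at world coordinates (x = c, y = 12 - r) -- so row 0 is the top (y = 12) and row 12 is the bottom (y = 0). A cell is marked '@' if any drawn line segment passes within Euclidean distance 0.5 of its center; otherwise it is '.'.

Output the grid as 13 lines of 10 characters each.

Segment 0: (3,8) -> (3,5)
Segment 1: (3,5) -> (7,5)
Segment 2: (7,5) -> (8,5)
Segment 3: (8,5) -> (9,5)

Answer: ..........
..........
..........
..........
...@......
...@......
...@......
...@@@@@@@
..........
..........
..........
..........
..........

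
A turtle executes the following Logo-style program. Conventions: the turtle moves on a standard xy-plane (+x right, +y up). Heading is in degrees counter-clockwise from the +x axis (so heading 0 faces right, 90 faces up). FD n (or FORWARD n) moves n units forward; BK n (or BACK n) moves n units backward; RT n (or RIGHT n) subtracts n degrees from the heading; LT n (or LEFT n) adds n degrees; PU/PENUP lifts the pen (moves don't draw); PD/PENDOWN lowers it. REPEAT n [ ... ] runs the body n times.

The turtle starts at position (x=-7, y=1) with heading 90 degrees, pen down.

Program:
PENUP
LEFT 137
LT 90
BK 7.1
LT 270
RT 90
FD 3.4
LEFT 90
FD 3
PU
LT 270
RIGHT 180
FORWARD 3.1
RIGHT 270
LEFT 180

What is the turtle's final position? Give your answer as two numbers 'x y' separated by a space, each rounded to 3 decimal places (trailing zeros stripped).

Answer: -14.458 3.853

Derivation:
Executing turtle program step by step:
Start: pos=(-7,1), heading=90, pen down
PU: pen up
LT 137: heading 90 -> 227
LT 90: heading 227 -> 317
BK 7.1: (-7,1) -> (-12.193,5.842) [heading=317, move]
LT 270: heading 317 -> 227
RT 90: heading 227 -> 137
FD 3.4: (-12.193,5.842) -> (-14.679,8.161) [heading=137, move]
LT 90: heading 137 -> 227
FD 3: (-14.679,8.161) -> (-16.725,5.967) [heading=227, move]
PU: pen up
LT 270: heading 227 -> 137
RT 180: heading 137 -> 317
FD 3.1: (-16.725,5.967) -> (-14.458,3.853) [heading=317, move]
RT 270: heading 317 -> 47
LT 180: heading 47 -> 227
Final: pos=(-14.458,3.853), heading=227, 0 segment(s) drawn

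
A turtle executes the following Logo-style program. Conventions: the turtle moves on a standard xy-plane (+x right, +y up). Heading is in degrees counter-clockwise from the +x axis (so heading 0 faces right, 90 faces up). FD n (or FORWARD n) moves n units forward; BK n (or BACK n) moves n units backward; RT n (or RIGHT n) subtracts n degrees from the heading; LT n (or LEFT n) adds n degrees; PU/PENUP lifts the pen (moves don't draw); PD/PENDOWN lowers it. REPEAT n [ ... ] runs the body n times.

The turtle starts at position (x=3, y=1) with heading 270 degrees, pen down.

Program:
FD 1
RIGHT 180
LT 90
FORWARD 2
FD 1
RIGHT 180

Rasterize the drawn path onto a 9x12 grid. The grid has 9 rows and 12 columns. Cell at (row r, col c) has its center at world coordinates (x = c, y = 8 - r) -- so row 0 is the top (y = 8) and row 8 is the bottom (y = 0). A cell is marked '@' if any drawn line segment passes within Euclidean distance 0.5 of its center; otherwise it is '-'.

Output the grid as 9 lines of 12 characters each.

Segment 0: (3,1) -> (3,0)
Segment 1: (3,0) -> (1,0)
Segment 2: (1,0) -> (0,0)

Answer: ------------
------------
------------
------------
------------
------------
------------
---@--------
@@@@--------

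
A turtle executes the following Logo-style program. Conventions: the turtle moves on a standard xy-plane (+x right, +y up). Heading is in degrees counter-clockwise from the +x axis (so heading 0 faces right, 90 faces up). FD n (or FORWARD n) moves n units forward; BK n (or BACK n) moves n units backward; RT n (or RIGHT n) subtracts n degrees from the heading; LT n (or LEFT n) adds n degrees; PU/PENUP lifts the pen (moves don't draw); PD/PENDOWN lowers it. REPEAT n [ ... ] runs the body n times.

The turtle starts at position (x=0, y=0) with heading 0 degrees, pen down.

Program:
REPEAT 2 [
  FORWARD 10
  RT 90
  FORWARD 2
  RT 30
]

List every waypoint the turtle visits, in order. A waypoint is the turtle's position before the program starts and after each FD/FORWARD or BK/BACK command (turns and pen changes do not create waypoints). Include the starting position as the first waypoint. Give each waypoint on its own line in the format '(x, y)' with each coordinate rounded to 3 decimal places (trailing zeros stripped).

Answer: (0, 0)
(10, 0)
(10, -2)
(5, -10.66)
(3.268, -9.66)

Derivation:
Executing turtle program step by step:
Start: pos=(0,0), heading=0, pen down
REPEAT 2 [
  -- iteration 1/2 --
  FD 10: (0,0) -> (10,0) [heading=0, draw]
  RT 90: heading 0 -> 270
  FD 2: (10,0) -> (10,-2) [heading=270, draw]
  RT 30: heading 270 -> 240
  -- iteration 2/2 --
  FD 10: (10,-2) -> (5,-10.66) [heading=240, draw]
  RT 90: heading 240 -> 150
  FD 2: (5,-10.66) -> (3.268,-9.66) [heading=150, draw]
  RT 30: heading 150 -> 120
]
Final: pos=(3.268,-9.66), heading=120, 4 segment(s) drawn
Waypoints (5 total):
(0, 0)
(10, 0)
(10, -2)
(5, -10.66)
(3.268, -9.66)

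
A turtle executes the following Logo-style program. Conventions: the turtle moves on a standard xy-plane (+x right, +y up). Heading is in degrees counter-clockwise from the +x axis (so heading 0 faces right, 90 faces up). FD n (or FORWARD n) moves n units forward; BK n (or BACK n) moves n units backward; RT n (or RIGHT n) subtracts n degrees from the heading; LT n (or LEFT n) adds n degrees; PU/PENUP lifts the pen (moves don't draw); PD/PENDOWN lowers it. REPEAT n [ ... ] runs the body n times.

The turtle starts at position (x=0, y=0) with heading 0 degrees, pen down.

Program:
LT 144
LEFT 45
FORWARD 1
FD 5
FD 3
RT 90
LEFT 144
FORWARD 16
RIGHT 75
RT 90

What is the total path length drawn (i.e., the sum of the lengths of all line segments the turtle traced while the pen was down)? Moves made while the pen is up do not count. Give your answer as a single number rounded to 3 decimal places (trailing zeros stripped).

Executing turtle program step by step:
Start: pos=(0,0), heading=0, pen down
LT 144: heading 0 -> 144
LT 45: heading 144 -> 189
FD 1: (0,0) -> (-0.988,-0.156) [heading=189, draw]
FD 5: (-0.988,-0.156) -> (-5.926,-0.939) [heading=189, draw]
FD 3: (-5.926,-0.939) -> (-8.889,-1.408) [heading=189, draw]
RT 90: heading 189 -> 99
LT 144: heading 99 -> 243
FD 16: (-8.889,-1.408) -> (-16.153,-15.664) [heading=243, draw]
RT 75: heading 243 -> 168
RT 90: heading 168 -> 78
Final: pos=(-16.153,-15.664), heading=78, 4 segment(s) drawn

Segment lengths:
  seg 1: (0,0) -> (-0.988,-0.156), length = 1
  seg 2: (-0.988,-0.156) -> (-5.926,-0.939), length = 5
  seg 3: (-5.926,-0.939) -> (-8.889,-1.408), length = 3
  seg 4: (-8.889,-1.408) -> (-16.153,-15.664), length = 16
Total = 25

Answer: 25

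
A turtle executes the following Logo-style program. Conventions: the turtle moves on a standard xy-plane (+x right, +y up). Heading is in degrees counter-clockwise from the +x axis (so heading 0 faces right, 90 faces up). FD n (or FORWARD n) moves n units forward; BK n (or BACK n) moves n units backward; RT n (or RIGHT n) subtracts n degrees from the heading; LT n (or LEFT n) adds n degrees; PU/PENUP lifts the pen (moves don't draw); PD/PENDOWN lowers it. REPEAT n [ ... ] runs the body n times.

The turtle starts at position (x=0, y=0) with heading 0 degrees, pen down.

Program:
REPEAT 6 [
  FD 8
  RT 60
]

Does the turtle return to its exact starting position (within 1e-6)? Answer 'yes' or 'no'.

Executing turtle program step by step:
Start: pos=(0,0), heading=0, pen down
REPEAT 6 [
  -- iteration 1/6 --
  FD 8: (0,0) -> (8,0) [heading=0, draw]
  RT 60: heading 0 -> 300
  -- iteration 2/6 --
  FD 8: (8,0) -> (12,-6.928) [heading=300, draw]
  RT 60: heading 300 -> 240
  -- iteration 3/6 --
  FD 8: (12,-6.928) -> (8,-13.856) [heading=240, draw]
  RT 60: heading 240 -> 180
  -- iteration 4/6 --
  FD 8: (8,-13.856) -> (0,-13.856) [heading=180, draw]
  RT 60: heading 180 -> 120
  -- iteration 5/6 --
  FD 8: (0,-13.856) -> (-4,-6.928) [heading=120, draw]
  RT 60: heading 120 -> 60
  -- iteration 6/6 --
  FD 8: (-4,-6.928) -> (0,0) [heading=60, draw]
  RT 60: heading 60 -> 0
]
Final: pos=(0,0), heading=0, 6 segment(s) drawn

Start position: (0, 0)
Final position: (0, 0)
Distance = 0; < 1e-6 -> CLOSED

Answer: yes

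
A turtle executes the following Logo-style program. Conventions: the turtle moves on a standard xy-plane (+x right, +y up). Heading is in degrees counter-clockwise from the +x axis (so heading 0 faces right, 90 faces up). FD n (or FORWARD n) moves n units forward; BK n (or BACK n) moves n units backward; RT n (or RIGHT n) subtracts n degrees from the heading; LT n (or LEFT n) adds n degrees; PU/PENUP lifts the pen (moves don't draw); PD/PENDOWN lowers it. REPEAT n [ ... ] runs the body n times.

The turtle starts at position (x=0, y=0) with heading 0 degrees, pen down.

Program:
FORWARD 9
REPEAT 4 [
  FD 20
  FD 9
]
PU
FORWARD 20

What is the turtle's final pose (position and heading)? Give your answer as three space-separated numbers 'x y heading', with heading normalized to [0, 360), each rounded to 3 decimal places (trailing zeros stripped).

Executing turtle program step by step:
Start: pos=(0,0), heading=0, pen down
FD 9: (0,0) -> (9,0) [heading=0, draw]
REPEAT 4 [
  -- iteration 1/4 --
  FD 20: (9,0) -> (29,0) [heading=0, draw]
  FD 9: (29,0) -> (38,0) [heading=0, draw]
  -- iteration 2/4 --
  FD 20: (38,0) -> (58,0) [heading=0, draw]
  FD 9: (58,0) -> (67,0) [heading=0, draw]
  -- iteration 3/4 --
  FD 20: (67,0) -> (87,0) [heading=0, draw]
  FD 9: (87,0) -> (96,0) [heading=0, draw]
  -- iteration 4/4 --
  FD 20: (96,0) -> (116,0) [heading=0, draw]
  FD 9: (116,0) -> (125,0) [heading=0, draw]
]
PU: pen up
FD 20: (125,0) -> (145,0) [heading=0, move]
Final: pos=(145,0), heading=0, 9 segment(s) drawn

Answer: 145 0 0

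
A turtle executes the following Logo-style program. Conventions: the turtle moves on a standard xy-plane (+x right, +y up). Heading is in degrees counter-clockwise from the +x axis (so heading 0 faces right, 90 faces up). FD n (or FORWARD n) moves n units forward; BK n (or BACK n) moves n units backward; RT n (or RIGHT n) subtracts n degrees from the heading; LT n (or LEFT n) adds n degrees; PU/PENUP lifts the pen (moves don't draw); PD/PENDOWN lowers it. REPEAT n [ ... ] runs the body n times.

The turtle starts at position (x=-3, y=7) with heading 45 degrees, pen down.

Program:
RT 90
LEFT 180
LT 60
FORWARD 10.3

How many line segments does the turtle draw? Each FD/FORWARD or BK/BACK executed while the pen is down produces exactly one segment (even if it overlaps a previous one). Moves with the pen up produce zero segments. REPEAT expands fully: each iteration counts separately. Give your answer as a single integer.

Answer: 1

Derivation:
Executing turtle program step by step:
Start: pos=(-3,7), heading=45, pen down
RT 90: heading 45 -> 315
LT 180: heading 315 -> 135
LT 60: heading 135 -> 195
FD 10.3: (-3,7) -> (-12.949,4.334) [heading=195, draw]
Final: pos=(-12.949,4.334), heading=195, 1 segment(s) drawn
Segments drawn: 1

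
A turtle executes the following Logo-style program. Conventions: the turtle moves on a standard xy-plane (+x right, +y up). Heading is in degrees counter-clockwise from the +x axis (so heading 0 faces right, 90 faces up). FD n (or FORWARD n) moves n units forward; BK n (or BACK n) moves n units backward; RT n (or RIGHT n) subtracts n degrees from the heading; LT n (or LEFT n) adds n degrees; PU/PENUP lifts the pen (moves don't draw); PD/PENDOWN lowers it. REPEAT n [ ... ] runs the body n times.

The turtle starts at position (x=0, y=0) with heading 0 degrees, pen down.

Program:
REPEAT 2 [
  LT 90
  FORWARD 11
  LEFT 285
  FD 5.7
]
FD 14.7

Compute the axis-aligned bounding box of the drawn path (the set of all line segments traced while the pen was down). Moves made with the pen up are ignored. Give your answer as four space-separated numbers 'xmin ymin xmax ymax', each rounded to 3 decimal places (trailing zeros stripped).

Executing turtle program step by step:
Start: pos=(0,0), heading=0, pen down
REPEAT 2 [
  -- iteration 1/2 --
  LT 90: heading 0 -> 90
  FD 11: (0,0) -> (0,11) [heading=90, draw]
  LT 285: heading 90 -> 15
  FD 5.7: (0,11) -> (5.506,12.475) [heading=15, draw]
  -- iteration 2/2 --
  LT 90: heading 15 -> 105
  FD 11: (5.506,12.475) -> (2.659,23.1) [heading=105, draw]
  LT 285: heading 105 -> 30
  FD 5.7: (2.659,23.1) -> (7.595,25.95) [heading=30, draw]
]
FD 14.7: (7.595,25.95) -> (20.326,33.3) [heading=30, draw]
Final: pos=(20.326,33.3), heading=30, 5 segment(s) drawn

Segment endpoints: x in {0, 0, 2.659, 5.506, 7.595, 20.326}, y in {0, 11, 12.475, 23.1, 25.95, 33.3}
xmin=0, ymin=0, xmax=20.326, ymax=33.3

Answer: 0 0 20.326 33.3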